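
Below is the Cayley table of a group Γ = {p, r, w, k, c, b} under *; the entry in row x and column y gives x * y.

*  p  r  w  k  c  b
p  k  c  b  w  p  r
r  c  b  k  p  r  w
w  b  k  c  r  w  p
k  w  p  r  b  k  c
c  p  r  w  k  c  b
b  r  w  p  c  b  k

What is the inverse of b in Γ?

First locate the identity: row c matches the header, so c is the identity.
Scan row b for c: b * k = c. Hence b^(-1) = k.

k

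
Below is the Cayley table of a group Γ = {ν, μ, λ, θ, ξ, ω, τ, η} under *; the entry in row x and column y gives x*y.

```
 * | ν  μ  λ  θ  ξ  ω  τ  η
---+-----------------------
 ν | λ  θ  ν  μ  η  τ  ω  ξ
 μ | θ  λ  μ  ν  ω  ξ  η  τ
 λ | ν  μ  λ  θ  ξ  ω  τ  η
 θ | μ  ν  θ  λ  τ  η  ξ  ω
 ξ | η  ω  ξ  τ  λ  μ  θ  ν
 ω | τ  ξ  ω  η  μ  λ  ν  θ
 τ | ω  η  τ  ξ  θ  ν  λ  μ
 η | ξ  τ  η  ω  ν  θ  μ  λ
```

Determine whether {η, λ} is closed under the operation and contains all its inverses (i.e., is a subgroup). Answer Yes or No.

{η, λ} contains the identity λ.
Checking products: every product of two elements of {η, λ} (read from the table) lies in {η, λ}, so the set is closed.
In a finite group, a nonempty closed subset is a subgroup. So {η, λ} ≤ Γ.
(Structurally, Γ here is isomorphic to the elementary abelian group (Z_2)^3.)

Yes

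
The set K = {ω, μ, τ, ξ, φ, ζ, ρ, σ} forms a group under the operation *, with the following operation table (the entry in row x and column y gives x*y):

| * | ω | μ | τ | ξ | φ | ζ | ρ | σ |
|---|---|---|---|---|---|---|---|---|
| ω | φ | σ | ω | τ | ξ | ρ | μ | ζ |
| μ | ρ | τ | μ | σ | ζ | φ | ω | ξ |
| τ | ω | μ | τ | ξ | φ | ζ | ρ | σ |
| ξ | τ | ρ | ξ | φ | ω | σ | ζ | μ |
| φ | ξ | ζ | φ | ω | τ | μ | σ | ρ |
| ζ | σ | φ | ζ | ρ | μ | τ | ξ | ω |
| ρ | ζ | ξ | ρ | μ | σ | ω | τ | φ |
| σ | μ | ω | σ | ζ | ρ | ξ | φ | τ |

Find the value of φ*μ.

Read row φ, column μ: φ*μ = ζ.
(Structurally, K here is isomorphic to the dihedral group D_4.)

ζ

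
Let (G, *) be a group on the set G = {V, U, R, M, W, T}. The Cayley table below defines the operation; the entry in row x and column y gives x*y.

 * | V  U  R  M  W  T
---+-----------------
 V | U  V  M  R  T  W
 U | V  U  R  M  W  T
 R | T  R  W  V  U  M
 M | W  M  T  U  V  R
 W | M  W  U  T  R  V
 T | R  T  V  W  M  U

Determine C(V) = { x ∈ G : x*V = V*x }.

{U, V}

Compare row V with column V entry by entry.
M*V = W but V*M = R, so M does not.
Collecting the elements that commute with V: C(V) = {U, V}.
(Structurally, G here is isomorphic to the symmetric group S_3.)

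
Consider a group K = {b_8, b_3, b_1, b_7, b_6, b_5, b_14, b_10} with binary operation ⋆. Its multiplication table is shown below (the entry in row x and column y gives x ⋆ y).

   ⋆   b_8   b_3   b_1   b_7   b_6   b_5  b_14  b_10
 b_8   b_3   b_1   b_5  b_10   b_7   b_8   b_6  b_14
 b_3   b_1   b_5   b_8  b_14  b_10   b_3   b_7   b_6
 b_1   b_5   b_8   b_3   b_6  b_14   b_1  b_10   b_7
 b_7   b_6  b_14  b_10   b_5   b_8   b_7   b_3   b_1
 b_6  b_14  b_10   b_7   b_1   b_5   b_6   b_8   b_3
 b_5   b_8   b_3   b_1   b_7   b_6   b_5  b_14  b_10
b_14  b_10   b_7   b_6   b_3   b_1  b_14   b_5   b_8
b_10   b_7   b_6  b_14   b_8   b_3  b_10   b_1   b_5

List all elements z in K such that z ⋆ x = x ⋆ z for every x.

An element z is central iff its row equals its column in the table.
For b_7: b_7 ⋆ b_8 = b_6 ≠ b_10 = b_8 ⋆ b_7, so b_7 ∉ Z.
Checking each element this way leaves Z(K) = {b_3, b_5}.
(Structurally, K here is isomorphic to the dihedral group D_4.)

{b_3, b_5}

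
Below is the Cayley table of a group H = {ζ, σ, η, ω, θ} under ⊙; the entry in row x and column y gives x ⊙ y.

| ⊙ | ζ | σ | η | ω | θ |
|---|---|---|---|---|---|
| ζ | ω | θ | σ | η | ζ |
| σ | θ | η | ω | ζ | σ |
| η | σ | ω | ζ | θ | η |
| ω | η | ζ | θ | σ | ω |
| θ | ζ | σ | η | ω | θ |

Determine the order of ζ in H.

5

The identity element is θ (its row matches the header).
ζ^1 = ζ
ζ^2 = ζ ⊙ ζ = ω
ζ^3 = ω ⊙ ζ = η
ζ^4 = η ⊙ ζ = σ
ζ^5 = σ ⊙ ζ = θ
The first power of ζ equal to the identity is ζ^5, so ord(ζ) = 5.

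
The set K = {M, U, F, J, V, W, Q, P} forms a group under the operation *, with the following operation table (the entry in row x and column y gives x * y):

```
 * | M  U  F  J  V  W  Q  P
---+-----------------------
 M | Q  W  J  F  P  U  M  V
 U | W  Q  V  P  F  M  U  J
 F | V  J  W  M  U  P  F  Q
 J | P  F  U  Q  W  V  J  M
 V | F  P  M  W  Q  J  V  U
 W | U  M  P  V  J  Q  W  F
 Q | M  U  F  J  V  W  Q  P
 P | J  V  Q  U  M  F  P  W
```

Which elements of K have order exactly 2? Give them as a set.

Identity is Q. Compute the order of each non-identity element by repeated multiplication:
  M: M → Q  (order 2)
  U: U → Q  (order 2)
  F: F → W → P → Q  (order 4)
  J: J → Q  (order 2)
  V: V → Q  (order 2)
  W: W → Q  (order 2)
  P: P → W → F → Q  (order 4)
Elements of order 2: {J, M, U, V, W}.
(Structurally, K here is isomorphic to the dihedral group D_4.)

{J, M, U, V, W}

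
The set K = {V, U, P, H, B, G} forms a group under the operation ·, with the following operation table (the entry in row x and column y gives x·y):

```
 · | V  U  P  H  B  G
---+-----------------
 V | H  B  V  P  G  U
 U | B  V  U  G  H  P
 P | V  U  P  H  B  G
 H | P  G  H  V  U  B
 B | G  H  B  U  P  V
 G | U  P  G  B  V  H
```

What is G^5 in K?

G^1 = G
G^2 = G·G = H
G^3 = H·G = B
G^4 = B·G = V
G^5 = V·G = U

U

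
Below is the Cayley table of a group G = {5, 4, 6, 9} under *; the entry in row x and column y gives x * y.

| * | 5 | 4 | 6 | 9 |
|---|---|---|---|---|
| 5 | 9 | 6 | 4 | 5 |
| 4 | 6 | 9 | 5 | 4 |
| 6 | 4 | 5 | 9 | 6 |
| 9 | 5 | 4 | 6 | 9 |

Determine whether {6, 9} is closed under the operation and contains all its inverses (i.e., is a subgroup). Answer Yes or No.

{6, 9} contains the identity 9.
Checking products: every product of two elements of {6, 9} (read from the table) lies in {6, 9}, so the set is closed.
In a finite group, a nonempty closed subset is a subgroup. So {6, 9} ≤ G.

Yes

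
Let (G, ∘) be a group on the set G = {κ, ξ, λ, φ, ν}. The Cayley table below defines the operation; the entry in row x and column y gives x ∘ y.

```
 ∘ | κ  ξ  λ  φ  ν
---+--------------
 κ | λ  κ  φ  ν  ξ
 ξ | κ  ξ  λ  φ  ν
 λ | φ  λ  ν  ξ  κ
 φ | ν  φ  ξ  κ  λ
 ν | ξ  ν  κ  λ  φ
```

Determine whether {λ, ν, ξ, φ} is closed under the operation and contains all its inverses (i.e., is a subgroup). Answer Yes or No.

λ ∘ ν = κ, which is not in {λ, ν, ξ, φ}.
The subset is not closed under ∘, so it is not a subgroup.
(Structurally, G here is isomorphic to the cyclic group Z_5.)

No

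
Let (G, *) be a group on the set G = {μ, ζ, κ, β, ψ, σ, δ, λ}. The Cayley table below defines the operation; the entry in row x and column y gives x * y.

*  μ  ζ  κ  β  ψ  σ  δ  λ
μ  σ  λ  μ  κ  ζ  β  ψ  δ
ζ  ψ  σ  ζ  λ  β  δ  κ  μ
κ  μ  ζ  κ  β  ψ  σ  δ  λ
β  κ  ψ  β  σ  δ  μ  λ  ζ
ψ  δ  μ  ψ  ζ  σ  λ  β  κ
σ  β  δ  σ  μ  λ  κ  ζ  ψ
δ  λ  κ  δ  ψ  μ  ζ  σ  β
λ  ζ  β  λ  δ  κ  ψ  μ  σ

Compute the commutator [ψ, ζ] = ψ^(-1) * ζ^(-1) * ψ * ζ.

Identity is κ; from the table ψ^(-1) = λ and ζ^(-1) = δ.
λ * δ = μ
μ * ψ = ζ
ζ * ζ = σ

σ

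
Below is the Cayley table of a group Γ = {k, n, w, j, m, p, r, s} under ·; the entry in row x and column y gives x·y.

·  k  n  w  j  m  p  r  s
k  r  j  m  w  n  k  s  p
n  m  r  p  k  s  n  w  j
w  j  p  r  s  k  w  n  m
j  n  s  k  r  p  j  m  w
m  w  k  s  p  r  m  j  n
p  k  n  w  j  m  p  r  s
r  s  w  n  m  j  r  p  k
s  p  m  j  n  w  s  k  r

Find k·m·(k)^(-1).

j

The identity is p. In row k, the entry p sits in column s, so k^(-1) = s.
k·m = n
n·s = j
(Structurally, Γ here is isomorphic to the quaternion group Q_8.)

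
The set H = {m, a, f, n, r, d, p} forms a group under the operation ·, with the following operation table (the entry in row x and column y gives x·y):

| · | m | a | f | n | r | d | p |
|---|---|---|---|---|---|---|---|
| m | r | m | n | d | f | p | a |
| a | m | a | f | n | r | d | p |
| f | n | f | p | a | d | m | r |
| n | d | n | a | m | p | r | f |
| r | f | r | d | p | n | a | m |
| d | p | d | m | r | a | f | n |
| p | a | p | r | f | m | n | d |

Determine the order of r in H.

7

The identity element is a (its row matches the header).
r^1 = r
r^2 = r·r = n
r^3 = n·r = p
r^4 = p·r = m
r^5 = m·r = f
r^6 = f·r = d
r^7 = d·r = a
The first power of r equal to the identity is r^7, so ord(r) = 7.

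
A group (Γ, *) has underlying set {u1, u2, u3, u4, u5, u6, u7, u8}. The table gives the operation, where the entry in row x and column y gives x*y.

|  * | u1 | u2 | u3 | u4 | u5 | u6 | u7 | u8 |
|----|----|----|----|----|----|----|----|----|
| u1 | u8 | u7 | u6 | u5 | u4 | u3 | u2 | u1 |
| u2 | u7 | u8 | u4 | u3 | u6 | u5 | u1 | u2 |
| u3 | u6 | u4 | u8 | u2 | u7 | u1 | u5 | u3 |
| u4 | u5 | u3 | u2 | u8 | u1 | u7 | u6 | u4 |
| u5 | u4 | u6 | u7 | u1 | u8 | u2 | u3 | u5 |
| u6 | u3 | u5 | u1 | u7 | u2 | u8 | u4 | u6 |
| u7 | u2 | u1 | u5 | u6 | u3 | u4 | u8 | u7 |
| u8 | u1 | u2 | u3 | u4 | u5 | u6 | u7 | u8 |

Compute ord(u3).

The identity element is u8 (its row matches the header).
u3^1 = u3
u3^2 = u3*u3 = u8
The first power of u3 equal to the identity is u3^2, so ord(u3) = 2.
(Structurally, Γ here is isomorphic to the elementary abelian group (Z_2)^3.)

2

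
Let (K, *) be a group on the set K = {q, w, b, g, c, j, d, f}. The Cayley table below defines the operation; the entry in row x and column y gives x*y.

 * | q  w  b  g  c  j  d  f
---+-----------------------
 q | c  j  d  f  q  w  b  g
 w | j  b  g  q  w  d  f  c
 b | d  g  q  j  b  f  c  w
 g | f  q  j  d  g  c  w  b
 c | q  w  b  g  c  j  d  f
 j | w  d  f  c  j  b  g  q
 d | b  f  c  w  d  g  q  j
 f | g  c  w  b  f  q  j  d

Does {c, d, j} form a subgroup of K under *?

No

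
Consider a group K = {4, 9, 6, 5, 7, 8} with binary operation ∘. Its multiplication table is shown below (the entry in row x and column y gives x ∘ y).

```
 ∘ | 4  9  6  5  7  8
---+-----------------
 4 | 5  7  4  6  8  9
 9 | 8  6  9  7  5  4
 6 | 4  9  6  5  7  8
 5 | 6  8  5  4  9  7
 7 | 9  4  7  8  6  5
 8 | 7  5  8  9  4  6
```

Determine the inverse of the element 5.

First locate the identity: row 6 matches the header, so 6 is the identity.
Scan row 5 for 6: 5 ∘ 4 = 6. Hence 5^(-1) = 4.

4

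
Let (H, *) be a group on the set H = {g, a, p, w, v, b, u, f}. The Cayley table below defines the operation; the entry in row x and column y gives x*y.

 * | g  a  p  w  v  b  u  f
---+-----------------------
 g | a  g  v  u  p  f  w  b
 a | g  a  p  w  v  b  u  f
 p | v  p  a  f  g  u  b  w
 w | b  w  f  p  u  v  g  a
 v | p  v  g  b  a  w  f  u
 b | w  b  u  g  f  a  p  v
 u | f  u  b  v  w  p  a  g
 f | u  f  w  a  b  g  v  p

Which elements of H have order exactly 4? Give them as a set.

{f, w}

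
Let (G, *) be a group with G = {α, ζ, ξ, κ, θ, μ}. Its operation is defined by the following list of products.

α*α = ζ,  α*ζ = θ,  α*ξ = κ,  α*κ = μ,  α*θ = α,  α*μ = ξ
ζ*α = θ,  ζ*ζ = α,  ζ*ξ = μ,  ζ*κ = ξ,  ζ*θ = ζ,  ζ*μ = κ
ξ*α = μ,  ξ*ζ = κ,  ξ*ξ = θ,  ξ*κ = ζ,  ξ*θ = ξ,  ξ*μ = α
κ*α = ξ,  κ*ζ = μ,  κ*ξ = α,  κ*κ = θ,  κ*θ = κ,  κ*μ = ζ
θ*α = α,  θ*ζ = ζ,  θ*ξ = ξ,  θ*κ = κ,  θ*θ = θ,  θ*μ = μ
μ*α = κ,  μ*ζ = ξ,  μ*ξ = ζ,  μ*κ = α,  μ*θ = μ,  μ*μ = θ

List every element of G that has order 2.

Identity is θ. Compute the order of each non-identity element by repeated multiplication:
  α: α → ζ → θ  (order 3)
  ζ: ζ → α → θ  (order 3)
  ξ: ξ → θ  (order 2)
  κ: κ → θ  (order 2)
  μ: μ → θ  (order 2)
Elements of order 2: {κ, μ, ξ}.

{κ, μ, ξ}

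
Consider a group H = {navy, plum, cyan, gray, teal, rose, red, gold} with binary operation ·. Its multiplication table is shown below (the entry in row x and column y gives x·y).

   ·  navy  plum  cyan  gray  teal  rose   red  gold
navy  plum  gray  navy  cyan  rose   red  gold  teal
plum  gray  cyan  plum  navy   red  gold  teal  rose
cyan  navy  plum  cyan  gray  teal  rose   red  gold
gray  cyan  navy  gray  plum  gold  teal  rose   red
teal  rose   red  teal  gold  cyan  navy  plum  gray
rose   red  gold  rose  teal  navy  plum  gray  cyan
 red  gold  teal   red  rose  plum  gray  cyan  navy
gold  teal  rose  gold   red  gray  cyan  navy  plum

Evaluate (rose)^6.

rose^1 = rose
rose^2 = rose·rose = plum
rose^3 = plum·rose = gold
rose^4 = gold·rose = cyan
rose^5 = cyan·rose = rose
rose^6 = rose·rose = plum

plum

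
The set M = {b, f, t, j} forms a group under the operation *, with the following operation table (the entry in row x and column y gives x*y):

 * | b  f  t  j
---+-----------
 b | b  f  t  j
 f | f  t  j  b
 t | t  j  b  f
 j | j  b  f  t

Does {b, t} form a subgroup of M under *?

{b, t} contains the identity b.
Checking products: every product of two elements of {b, t} (read from the table) lies in {b, t}, so the set is closed.
In a finite group, a nonempty closed subset is a subgroup. So {b, t} ≤ M.

Yes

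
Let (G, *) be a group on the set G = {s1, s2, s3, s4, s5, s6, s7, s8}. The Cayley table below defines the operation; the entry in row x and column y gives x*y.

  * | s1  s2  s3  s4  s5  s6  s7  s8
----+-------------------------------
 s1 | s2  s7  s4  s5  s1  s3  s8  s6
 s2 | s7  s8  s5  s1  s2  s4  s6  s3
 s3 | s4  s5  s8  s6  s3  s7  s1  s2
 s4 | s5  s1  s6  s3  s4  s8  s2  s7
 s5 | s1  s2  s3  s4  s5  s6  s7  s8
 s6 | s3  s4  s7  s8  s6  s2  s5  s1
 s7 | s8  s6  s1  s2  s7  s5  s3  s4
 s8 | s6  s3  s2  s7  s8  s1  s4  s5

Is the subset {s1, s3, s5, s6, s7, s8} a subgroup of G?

No

s1*s1 = s2, which is not in {s1, s3, s5, s6, s7, s8}.
The subset is not closed under *, so it is not a subgroup.
(Structurally, G here is isomorphic to the cyclic group Z_8.)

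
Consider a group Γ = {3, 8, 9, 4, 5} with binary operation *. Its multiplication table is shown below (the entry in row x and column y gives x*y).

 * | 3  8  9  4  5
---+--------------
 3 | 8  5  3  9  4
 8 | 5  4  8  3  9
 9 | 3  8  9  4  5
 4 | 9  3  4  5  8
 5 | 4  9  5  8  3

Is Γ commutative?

Yes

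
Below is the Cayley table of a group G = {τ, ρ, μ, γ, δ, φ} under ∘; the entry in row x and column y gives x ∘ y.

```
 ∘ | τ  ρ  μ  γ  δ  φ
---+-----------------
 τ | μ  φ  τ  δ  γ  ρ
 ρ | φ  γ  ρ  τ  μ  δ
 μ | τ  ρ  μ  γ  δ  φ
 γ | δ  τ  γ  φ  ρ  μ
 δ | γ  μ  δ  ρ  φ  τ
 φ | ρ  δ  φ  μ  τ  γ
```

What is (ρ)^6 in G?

ρ^1 = ρ
ρ^2 = ρ ∘ ρ = γ
ρ^3 = γ ∘ ρ = τ
ρ^4 = τ ∘ ρ = φ
ρ^5 = φ ∘ ρ = δ
ρ^6 = δ ∘ ρ = μ

μ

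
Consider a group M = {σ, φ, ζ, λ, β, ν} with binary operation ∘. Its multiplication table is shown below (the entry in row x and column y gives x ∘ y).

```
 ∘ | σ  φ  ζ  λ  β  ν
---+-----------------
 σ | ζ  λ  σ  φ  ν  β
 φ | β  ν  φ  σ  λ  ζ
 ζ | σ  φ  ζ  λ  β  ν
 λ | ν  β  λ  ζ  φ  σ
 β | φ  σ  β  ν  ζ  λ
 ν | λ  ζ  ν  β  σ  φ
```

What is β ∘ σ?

φ

Read row β, column σ: β ∘ σ = φ.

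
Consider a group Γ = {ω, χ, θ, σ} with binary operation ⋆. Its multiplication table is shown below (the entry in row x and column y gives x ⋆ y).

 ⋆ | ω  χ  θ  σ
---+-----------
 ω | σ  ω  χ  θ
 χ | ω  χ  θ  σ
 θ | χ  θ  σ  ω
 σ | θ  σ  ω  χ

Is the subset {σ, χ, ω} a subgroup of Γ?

ω ⋆ σ = θ, which is not in {σ, χ, ω}.
The subset is not closed under ⋆, so it is not a subgroup.

No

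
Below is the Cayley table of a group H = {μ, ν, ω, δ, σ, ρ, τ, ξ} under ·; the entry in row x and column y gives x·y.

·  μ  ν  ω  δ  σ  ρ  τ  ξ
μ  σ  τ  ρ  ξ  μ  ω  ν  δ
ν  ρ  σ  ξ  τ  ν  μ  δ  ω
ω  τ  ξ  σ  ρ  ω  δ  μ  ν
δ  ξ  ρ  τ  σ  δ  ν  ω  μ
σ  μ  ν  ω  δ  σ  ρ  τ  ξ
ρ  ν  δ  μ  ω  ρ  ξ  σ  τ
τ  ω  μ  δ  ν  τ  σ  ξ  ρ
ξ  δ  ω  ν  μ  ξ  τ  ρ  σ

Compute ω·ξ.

ν

Read row ω, column ξ: ω·ξ = ν.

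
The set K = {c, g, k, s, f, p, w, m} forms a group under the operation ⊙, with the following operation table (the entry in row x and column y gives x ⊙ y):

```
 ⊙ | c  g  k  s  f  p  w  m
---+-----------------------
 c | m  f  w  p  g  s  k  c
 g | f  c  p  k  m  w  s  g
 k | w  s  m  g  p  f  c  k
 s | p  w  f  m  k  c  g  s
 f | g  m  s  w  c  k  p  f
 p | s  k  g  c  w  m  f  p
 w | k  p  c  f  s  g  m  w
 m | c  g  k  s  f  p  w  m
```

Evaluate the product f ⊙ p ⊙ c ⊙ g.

p

f ⊙ p = k
k ⊙ c = w
w ⊙ g = p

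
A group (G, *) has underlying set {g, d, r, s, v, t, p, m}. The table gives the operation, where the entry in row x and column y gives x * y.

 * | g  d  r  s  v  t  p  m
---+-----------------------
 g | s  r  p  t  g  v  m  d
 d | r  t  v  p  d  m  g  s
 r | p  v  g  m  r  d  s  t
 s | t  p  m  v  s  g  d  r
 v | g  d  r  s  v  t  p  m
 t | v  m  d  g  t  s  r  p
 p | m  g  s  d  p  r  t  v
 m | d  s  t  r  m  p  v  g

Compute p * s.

Read row p, column s: p * s = d.

d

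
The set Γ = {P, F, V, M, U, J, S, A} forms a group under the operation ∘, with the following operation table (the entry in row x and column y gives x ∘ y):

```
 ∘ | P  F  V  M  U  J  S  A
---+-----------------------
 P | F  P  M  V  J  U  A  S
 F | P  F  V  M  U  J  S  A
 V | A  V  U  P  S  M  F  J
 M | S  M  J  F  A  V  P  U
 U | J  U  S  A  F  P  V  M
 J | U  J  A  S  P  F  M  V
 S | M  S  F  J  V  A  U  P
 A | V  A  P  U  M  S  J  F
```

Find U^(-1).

U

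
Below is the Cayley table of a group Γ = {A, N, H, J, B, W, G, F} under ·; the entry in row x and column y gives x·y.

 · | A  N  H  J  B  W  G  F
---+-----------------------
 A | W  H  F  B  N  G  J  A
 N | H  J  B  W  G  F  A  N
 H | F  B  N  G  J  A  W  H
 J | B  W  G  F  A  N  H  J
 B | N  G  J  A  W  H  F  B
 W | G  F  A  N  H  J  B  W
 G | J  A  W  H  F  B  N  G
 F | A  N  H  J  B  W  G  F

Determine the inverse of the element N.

W

First locate the identity: row F matches the header, so F is the identity.
Scan row N for F: N·W = F. Hence N^(-1) = W.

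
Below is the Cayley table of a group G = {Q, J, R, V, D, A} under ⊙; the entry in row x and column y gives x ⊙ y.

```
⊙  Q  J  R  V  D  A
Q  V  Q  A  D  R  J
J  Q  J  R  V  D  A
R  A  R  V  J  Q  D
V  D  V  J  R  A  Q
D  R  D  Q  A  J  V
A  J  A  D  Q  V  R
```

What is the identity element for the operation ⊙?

J

The identity e satisfies e ⊙ x = x for all x, so its row in the table reproduces the column headers.
Row J reads: Q, J, R, V, D, A — exactly the header order. So J is the identity.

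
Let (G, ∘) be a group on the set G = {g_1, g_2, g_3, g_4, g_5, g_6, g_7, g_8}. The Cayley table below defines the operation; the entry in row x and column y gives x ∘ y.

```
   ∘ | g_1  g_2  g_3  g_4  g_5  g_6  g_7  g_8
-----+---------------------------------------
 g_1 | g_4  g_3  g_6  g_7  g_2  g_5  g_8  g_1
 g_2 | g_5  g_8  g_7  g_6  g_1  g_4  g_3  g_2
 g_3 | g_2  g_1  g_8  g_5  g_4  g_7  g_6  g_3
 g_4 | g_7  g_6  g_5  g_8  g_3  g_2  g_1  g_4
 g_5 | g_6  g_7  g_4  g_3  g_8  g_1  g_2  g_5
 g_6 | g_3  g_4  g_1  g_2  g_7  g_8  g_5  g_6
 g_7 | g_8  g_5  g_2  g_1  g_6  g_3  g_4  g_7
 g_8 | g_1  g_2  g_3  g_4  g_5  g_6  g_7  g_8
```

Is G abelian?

g_7 ∘ g_5 = g_6 but g_5 ∘ g_7 = g_2.
Since g_7 and g_5 do not commute, G is not abelian.

No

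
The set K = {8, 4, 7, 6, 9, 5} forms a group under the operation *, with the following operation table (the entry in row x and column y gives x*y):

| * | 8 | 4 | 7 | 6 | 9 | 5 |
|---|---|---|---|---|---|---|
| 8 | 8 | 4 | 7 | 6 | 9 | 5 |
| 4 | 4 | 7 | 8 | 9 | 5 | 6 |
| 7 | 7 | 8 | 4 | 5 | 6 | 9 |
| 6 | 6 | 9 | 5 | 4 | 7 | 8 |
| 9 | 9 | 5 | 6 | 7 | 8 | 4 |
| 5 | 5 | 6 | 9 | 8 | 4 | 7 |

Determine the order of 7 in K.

3

The identity element is 8 (its row matches the header).
7^1 = 7
7^2 = 7*7 = 4
7^3 = 4*7 = 8
The first power of 7 equal to the identity is 7^3, so ord(7) = 3.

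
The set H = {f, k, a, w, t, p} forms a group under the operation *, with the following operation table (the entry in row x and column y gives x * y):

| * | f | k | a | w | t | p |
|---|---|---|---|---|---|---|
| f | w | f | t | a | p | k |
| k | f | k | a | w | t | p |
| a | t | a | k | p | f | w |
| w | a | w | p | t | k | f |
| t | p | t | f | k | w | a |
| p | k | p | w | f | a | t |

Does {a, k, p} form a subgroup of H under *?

No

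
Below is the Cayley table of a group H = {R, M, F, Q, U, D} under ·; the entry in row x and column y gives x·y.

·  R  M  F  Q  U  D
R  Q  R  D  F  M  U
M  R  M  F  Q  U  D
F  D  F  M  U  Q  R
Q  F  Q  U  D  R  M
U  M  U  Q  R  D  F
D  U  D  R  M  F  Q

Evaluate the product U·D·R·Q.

M

U·D = F
F·R = D
D·Q = M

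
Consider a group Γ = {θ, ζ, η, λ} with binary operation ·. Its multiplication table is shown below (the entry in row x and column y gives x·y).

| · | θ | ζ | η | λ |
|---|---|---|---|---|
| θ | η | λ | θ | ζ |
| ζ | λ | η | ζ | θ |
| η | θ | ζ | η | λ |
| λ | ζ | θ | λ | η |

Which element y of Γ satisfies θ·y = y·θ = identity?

First locate the identity: row η matches the header, so η is the identity.
Scan row θ for η: θ·θ = η. Hence θ^(-1) = θ.
(Structurally, Γ here is isomorphic to the Klein four-group V_4.)

θ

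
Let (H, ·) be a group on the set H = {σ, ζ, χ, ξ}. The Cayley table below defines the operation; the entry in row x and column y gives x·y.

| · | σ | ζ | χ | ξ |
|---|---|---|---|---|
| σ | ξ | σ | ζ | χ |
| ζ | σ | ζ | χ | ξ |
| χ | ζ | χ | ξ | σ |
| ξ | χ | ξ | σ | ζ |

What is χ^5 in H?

χ

χ^1 = χ
χ^2 = χ·χ = ξ
χ^3 = ξ·χ = σ
χ^4 = σ·χ = ζ
χ^5 = ζ·χ = χ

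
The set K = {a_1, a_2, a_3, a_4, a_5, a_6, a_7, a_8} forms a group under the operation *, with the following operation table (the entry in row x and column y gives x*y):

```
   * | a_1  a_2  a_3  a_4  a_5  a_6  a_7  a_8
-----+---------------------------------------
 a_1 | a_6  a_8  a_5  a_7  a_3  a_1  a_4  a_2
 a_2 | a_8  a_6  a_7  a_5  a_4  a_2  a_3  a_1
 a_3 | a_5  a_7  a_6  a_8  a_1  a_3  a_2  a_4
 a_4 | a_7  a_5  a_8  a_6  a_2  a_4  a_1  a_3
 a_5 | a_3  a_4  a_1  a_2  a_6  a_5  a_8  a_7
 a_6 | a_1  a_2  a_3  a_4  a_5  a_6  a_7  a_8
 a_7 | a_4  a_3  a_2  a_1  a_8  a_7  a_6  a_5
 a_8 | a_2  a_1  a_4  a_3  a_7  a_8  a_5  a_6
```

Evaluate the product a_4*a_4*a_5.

a_5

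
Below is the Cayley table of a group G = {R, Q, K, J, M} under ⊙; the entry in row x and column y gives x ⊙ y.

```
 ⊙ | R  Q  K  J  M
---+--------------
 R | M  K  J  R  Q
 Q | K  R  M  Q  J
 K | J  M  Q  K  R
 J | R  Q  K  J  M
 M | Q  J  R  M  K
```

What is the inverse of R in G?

K

First locate the identity: row J matches the header, so J is the identity.
Scan row R for J: R ⊙ K = J. Hence R^(-1) = K.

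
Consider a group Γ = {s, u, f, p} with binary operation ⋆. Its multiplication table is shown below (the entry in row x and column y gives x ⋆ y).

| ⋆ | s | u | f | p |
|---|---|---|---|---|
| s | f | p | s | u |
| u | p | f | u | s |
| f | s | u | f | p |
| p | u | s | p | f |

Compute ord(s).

2

The identity element is f (its row matches the header).
s^1 = s
s^2 = s ⋆ s = f
The first power of s equal to the identity is s^2, so ord(s) = 2.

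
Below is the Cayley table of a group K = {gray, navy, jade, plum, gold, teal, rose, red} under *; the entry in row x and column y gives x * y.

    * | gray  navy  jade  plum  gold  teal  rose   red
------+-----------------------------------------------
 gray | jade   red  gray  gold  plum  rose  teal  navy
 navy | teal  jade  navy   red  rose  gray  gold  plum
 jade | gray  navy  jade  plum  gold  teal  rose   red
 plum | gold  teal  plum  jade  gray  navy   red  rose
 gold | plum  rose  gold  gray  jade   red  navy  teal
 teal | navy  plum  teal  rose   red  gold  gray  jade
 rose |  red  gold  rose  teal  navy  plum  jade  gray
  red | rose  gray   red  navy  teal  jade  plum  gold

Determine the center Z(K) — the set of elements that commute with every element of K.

An element z is central iff its row equals its column in the table.
For rose: rose * teal = plum ≠ gray = teal * rose, so rose ∉ Z.
Checking each element this way leaves Z(K) = {gold, jade}.

{gold, jade}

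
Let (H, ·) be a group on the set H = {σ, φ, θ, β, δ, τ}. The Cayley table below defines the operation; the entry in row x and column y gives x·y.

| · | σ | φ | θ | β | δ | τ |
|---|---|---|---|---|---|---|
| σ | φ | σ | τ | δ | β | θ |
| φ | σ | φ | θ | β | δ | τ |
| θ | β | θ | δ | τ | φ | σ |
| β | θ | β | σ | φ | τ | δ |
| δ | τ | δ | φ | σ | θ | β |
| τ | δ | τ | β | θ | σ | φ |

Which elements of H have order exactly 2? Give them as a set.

Identity is φ. Compute the order of each non-identity element by repeated multiplication:
  σ: σ → φ  (order 2)
  θ: θ → δ → φ  (order 3)
  β: β → φ  (order 2)
  δ: δ → θ → φ  (order 3)
  τ: τ → φ  (order 2)
Elements of order 2: {β, σ, τ}.

{β, σ, τ}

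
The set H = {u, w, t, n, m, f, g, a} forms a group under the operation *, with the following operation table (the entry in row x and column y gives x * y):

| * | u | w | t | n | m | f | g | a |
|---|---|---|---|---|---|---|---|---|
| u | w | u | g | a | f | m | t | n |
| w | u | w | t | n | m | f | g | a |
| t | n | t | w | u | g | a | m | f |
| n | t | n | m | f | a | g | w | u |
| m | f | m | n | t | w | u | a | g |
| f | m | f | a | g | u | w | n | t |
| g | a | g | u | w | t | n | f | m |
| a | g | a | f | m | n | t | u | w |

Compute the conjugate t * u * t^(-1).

m

The identity is w. In row t, the entry w sits in column t, so t^(-1) = t.
t * u = n
n * t = m
(Structurally, H here is isomorphic to the dihedral group D_4.)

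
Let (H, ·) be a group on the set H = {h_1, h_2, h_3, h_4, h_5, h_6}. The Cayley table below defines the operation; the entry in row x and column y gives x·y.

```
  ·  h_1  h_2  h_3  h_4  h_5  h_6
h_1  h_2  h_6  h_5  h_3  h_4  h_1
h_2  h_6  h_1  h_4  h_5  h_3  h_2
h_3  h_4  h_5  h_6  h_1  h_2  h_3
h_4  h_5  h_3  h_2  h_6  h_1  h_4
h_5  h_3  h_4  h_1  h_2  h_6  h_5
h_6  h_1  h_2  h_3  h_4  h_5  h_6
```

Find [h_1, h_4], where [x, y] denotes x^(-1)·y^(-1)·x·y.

h_1

Identity is h_6; from the table h_1^(-1) = h_2 and h_4^(-1) = h_4.
h_2·h_4 = h_5
h_5·h_1 = h_3
h_3·h_4 = h_1
(Structurally, H here is isomorphic to the symmetric group S_3.)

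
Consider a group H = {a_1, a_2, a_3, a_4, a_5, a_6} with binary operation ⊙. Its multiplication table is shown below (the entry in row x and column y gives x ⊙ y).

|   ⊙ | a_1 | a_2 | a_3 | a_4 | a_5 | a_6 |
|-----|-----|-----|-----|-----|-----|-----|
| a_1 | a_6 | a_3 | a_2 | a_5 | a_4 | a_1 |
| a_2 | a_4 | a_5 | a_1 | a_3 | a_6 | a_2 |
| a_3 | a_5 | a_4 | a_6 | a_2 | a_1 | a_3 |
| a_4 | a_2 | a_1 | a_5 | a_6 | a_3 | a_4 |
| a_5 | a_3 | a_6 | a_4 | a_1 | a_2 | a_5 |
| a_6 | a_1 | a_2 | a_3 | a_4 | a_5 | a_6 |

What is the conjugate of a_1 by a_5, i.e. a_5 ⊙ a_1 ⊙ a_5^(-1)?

The identity is a_6. In row a_5, the entry a_6 sits in column a_2, so a_5^(-1) = a_2.
a_5 ⊙ a_1 = a_3
a_3 ⊙ a_2 = a_4

a_4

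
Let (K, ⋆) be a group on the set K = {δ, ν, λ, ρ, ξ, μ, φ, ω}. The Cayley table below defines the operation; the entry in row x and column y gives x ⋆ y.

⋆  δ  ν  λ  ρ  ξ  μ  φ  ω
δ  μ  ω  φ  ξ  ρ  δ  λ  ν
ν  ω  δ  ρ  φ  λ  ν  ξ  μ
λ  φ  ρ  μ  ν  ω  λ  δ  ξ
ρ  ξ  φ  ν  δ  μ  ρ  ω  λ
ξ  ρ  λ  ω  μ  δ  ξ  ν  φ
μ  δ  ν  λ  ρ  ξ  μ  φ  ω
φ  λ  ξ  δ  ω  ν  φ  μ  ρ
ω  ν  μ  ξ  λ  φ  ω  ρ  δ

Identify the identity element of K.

The identity e satisfies e ⋆ x = x for all x, so its row in the table reproduces the column headers.
Row μ reads: δ, ν, λ, ρ, ξ, μ, φ, ω — exactly the header order. So μ is the identity.

μ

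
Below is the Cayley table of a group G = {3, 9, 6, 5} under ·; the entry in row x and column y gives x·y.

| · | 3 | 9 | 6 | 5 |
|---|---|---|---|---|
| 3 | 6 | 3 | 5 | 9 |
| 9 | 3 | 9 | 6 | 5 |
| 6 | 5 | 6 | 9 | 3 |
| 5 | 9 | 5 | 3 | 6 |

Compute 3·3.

Read row 3, column 3: 3·3 = 6.

6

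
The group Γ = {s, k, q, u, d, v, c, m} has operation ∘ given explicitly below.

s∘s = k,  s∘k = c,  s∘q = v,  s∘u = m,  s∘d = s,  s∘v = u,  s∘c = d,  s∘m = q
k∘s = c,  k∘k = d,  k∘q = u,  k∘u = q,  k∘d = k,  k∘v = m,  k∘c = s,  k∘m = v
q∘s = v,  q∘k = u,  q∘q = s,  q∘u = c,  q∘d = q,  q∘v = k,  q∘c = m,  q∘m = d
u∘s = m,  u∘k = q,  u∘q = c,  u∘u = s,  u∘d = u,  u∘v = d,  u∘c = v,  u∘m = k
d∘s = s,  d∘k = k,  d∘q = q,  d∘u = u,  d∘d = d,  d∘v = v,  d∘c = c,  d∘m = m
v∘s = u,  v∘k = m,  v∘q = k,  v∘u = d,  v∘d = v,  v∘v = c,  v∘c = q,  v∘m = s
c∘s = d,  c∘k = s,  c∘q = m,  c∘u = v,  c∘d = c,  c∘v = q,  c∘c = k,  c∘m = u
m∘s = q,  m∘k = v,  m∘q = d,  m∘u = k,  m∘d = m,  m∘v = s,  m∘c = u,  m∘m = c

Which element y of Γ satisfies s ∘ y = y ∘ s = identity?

First locate the identity: row d matches the header, so d is the identity.
Scan row s for d: s ∘ c = d. Hence s^(-1) = c.

c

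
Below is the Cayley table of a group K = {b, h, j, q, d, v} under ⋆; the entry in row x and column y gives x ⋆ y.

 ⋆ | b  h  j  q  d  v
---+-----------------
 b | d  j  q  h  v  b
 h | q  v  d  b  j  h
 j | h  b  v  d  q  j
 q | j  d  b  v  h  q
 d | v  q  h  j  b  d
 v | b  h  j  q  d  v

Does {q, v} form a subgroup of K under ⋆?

Yes

{q, v} contains the identity v.
Checking products: every product of two elements of {q, v} (read from the table) lies in {q, v}, so the set is closed.
In a finite group, a nonempty closed subset is a subgroup. So {q, v} ≤ K.
(Structurally, K here is isomorphic to the symmetric group S_3.)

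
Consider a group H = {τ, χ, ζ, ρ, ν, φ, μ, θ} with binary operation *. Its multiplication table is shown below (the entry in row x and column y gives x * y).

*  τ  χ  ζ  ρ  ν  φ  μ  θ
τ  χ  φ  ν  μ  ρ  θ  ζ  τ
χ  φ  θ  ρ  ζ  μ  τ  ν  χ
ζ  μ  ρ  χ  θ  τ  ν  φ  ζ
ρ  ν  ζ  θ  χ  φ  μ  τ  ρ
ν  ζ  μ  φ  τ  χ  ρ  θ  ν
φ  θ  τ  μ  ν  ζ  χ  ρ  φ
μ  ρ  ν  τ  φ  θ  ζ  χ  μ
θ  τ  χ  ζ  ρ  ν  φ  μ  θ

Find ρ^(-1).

First locate the identity: row θ matches the header, so θ is the identity.
Scan row ρ for θ: ρ * ζ = θ. Hence ρ^(-1) = ζ.
(Structurally, H here is isomorphic to the quaternion group Q_8.)

ζ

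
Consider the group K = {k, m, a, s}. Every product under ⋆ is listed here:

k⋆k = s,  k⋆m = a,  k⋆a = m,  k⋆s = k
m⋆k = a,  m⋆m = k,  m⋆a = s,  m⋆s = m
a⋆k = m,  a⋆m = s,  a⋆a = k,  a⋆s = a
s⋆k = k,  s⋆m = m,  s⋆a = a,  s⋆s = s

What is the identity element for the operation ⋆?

The identity e satisfies e ⋆ x = x for all x, so its row in the table reproduces the column headers.
Row s reads: k, m, a, s — exactly the header order. So s is the identity.

s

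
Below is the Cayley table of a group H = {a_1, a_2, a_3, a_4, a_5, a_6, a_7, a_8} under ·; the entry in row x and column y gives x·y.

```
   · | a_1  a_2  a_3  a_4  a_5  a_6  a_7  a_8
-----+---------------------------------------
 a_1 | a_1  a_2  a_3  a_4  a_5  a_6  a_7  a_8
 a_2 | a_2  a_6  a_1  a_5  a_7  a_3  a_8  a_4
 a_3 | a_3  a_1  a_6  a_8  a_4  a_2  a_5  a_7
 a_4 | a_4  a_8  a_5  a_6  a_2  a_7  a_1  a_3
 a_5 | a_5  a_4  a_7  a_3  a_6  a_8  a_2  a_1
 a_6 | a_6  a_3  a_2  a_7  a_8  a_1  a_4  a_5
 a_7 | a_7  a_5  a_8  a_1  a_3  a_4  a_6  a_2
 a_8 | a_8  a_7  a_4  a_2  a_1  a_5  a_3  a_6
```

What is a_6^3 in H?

a_6^1 = a_6
a_6^2 = a_6·a_6 = a_1
a_6^3 = a_1·a_6 = a_6
(Structurally, H here is isomorphic to the quaternion group Q_8.)

a_6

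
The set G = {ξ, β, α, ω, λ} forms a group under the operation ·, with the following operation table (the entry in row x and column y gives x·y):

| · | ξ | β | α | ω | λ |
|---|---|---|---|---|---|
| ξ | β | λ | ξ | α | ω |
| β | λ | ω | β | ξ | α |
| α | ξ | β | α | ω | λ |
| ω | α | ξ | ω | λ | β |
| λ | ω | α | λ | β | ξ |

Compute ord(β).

5

The identity element is α (its row matches the header).
β^1 = β
β^2 = β·β = ω
β^3 = ω·β = ξ
β^4 = ξ·β = λ
β^5 = λ·β = α
The first power of β equal to the identity is β^5, so ord(β) = 5.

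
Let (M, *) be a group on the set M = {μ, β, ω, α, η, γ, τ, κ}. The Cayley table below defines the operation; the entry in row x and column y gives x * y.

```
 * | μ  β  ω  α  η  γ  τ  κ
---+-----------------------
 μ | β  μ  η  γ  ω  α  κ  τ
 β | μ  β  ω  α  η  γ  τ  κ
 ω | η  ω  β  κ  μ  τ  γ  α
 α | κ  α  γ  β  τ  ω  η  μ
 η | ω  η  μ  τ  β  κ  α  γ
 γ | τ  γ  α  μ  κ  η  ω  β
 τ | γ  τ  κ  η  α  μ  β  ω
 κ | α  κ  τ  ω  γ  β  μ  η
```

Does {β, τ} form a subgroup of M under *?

{β, τ} contains the identity β.
Checking products: every product of two elements of {β, τ} (read from the table) lies in {β, τ}, so the set is closed.
In a finite group, a nonempty closed subset is a subgroup. So {β, τ} ≤ M.

Yes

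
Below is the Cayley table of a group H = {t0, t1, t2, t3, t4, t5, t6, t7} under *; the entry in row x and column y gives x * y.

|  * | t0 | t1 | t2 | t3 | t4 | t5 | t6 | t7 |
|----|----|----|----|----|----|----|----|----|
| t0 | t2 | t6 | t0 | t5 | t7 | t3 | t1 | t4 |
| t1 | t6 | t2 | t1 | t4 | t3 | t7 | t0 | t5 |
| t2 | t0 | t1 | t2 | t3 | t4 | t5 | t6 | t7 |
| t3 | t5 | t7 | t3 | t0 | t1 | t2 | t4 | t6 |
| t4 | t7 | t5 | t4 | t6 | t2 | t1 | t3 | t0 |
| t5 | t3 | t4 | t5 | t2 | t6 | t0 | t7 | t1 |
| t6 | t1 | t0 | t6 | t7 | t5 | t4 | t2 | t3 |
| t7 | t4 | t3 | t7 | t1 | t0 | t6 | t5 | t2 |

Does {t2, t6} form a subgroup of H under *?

{t2, t6} contains the identity t2.
Checking products: every product of two elements of {t2, t6} (read from the table) lies in {t2, t6}, so the set is closed.
In a finite group, a nonempty closed subset is a subgroup. So {t2, t6} ≤ H.

Yes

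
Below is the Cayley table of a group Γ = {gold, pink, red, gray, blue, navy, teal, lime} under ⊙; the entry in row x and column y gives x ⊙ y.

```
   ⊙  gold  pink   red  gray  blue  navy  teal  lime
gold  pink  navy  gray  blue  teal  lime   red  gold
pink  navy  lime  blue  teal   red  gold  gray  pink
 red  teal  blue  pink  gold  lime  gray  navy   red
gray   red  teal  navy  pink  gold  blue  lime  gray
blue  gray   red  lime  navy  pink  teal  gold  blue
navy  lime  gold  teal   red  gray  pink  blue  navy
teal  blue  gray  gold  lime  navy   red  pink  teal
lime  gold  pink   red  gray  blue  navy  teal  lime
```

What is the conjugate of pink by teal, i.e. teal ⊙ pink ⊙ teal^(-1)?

The identity is lime. In row teal, the entry lime sits in column gray, so teal^(-1) = gray.
teal ⊙ pink = gray
gray ⊙ gray = pink

pink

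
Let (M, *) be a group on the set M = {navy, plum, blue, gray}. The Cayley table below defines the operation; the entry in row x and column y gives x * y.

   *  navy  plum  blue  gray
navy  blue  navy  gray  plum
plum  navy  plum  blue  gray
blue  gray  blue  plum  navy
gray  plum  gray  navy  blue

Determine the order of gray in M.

4

The identity element is plum (its row matches the header).
gray^1 = gray
gray^2 = gray * gray = blue
gray^3 = blue * gray = navy
gray^4 = navy * gray = plum
The first power of gray equal to the identity is gray^4, so ord(gray) = 4.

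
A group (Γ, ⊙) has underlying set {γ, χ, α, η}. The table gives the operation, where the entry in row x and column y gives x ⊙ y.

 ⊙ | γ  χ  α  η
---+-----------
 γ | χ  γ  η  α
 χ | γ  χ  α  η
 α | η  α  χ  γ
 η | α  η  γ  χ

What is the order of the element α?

2

The identity element is χ (its row matches the header).
α^1 = α
α^2 = α ⊙ α = χ
The first power of α equal to the identity is α^2, so ord(α) = 2.
(Structurally, Γ here is isomorphic to the Klein four-group V_4.)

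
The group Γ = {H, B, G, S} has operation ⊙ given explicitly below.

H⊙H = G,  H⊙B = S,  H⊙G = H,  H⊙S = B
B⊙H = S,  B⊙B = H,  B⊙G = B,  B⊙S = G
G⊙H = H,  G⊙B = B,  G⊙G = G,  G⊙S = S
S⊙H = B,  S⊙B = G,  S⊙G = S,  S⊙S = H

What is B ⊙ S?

Read row B, column S: B ⊙ S = G.

G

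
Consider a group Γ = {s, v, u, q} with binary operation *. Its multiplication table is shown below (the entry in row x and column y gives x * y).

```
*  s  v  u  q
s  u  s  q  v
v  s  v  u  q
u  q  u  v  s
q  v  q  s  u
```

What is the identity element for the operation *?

v

The identity e satisfies e * x = x for all x, so its row in the table reproduces the column headers.
Row v reads: s, v, u, q — exactly the header order. So v is the identity.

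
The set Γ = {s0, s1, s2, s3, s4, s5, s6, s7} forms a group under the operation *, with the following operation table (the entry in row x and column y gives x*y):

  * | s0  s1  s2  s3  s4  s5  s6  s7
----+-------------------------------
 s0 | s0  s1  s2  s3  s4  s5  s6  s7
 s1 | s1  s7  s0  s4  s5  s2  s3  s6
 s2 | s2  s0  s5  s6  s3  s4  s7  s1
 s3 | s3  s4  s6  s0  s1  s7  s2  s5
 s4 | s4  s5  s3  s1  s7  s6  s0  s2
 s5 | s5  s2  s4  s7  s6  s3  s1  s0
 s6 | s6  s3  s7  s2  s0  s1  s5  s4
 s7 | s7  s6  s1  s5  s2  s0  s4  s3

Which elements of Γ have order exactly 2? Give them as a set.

Identity is s0. Compute the order of each non-identity element by repeated multiplication:
  s1: s1 → s7 → s6 → s3 → s4 → s5 → s2 → s0  (order 8)
  s2: s2 → s5 → s4 → s3 → s6 → s7 → s1 → s0  (order 8)
  s3: s3 → s0  (order 2)
  s4: s4 → s7 → s2 → s3 → s1 → s5 → s6 → s0  (order 8)
  s5: s5 → s3 → s7 → s0  (order 4)
  s6: s6 → s5 → s1 → s3 → s2 → s7 → s4 → s0  (order 8)
  s7: s7 → s3 → s5 → s0  (order 4)
Elements of order 2: {s3}.

{s3}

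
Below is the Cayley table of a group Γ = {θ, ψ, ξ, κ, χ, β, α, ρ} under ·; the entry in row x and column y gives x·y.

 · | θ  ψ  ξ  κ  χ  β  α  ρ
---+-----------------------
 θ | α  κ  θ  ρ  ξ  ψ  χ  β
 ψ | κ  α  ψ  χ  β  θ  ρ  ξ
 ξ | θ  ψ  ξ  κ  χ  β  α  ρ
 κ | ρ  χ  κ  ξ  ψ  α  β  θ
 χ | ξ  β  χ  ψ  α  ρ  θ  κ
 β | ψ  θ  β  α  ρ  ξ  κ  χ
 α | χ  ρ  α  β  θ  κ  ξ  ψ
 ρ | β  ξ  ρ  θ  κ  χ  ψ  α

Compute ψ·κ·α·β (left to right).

ψ

ψ·κ = χ
χ·α = θ
θ·β = ψ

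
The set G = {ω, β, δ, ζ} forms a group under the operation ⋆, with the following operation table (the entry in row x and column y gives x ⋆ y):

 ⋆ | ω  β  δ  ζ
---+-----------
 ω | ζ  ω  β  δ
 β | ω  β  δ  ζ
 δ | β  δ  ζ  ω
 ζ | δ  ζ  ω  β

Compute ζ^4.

ζ^1 = ζ
ζ^2 = ζ ⋆ ζ = β
ζ^3 = β ⋆ ζ = ζ
ζ^4 = ζ ⋆ ζ = β

β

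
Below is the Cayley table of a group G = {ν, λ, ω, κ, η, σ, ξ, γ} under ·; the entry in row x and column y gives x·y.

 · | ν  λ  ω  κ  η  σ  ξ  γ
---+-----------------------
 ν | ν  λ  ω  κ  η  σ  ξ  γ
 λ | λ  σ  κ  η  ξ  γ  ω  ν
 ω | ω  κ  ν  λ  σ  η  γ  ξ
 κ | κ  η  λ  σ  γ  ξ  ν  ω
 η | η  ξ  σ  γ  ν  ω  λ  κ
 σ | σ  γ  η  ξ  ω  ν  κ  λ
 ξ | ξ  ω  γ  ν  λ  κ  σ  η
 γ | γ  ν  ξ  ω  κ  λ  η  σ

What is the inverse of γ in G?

λ

First locate the identity: row ν matches the header, so ν is the identity.
Scan row γ for ν: γ·λ = ν. Hence γ^(-1) = λ.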